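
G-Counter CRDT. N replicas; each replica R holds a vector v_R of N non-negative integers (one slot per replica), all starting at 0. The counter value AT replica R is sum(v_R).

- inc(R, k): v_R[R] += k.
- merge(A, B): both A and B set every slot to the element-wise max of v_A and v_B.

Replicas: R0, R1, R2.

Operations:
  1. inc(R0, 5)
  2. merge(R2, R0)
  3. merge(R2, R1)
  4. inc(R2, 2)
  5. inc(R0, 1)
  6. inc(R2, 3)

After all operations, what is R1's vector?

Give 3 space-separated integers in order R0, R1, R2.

Answer: 5 0 0

Derivation:
Op 1: inc R0 by 5 -> R0=(5,0,0) value=5
Op 2: merge R2<->R0 -> R2=(5,0,0) R0=(5,0,0)
Op 3: merge R2<->R1 -> R2=(5,0,0) R1=(5,0,0)
Op 4: inc R2 by 2 -> R2=(5,0,2) value=7
Op 5: inc R0 by 1 -> R0=(6,0,0) value=6
Op 6: inc R2 by 3 -> R2=(5,0,5) value=10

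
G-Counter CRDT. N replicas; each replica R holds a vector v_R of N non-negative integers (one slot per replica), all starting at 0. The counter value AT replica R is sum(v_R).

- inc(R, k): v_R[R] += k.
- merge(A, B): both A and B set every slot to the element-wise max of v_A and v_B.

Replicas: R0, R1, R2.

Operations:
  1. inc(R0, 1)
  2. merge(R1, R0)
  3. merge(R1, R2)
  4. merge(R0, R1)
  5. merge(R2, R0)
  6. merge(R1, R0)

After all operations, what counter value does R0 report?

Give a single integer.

Op 1: inc R0 by 1 -> R0=(1,0,0) value=1
Op 2: merge R1<->R0 -> R1=(1,0,0) R0=(1,0,0)
Op 3: merge R1<->R2 -> R1=(1,0,0) R2=(1,0,0)
Op 4: merge R0<->R1 -> R0=(1,0,0) R1=(1,0,0)
Op 5: merge R2<->R0 -> R2=(1,0,0) R0=(1,0,0)
Op 6: merge R1<->R0 -> R1=(1,0,0) R0=(1,0,0)

Answer: 1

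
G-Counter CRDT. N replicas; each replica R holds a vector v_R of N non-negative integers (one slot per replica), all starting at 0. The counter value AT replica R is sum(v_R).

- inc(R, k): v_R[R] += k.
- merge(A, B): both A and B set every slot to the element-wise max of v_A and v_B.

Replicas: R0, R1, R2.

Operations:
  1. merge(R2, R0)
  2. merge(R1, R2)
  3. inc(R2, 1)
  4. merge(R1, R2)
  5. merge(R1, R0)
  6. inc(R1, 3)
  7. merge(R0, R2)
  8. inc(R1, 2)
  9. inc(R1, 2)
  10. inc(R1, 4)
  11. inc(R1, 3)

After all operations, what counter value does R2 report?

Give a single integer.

Op 1: merge R2<->R0 -> R2=(0,0,0) R0=(0,0,0)
Op 2: merge R1<->R2 -> R1=(0,0,0) R2=(0,0,0)
Op 3: inc R2 by 1 -> R2=(0,0,1) value=1
Op 4: merge R1<->R2 -> R1=(0,0,1) R2=(0,0,1)
Op 5: merge R1<->R0 -> R1=(0,0,1) R0=(0,0,1)
Op 6: inc R1 by 3 -> R1=(0,3,1) value=4
Op 7: merge R0<->R2 -> R0=(0,0,1) R2=(0,0,1)
Op 8: inc R1 by 2 -> R1=(0,5,1) value=6
Op 9: inc R1 by 2 -> R1=(0,7,1) value=8
Op 10: inc R1 by 4 -> R1=(0,11,1) value=12
Op 11: inc R1 by 3 -> R1=(0,14,1) value=15

Answer: 1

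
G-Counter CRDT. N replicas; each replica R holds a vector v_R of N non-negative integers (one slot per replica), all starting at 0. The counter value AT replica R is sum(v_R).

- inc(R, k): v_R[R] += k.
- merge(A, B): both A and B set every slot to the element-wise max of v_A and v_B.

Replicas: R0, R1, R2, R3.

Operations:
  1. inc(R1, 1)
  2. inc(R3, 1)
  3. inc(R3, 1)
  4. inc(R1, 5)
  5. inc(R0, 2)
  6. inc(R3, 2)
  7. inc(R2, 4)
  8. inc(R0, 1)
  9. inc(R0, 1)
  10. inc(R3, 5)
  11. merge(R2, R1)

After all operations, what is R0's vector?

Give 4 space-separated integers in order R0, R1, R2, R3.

Op 1: inc R1 by 1 -> R1=(0,1,0,0) value=1
Op 2: inc R3 by 1 -> R3=(0,0,0,1) value=1
Op 3: inc R3 by 1 -> R3=(0,0,0,2) value=2
Op 4: inc R1 by 5 -> R1=(0,6,0,0) value=6
Op 5: inc R0 by 2 -> R0=(2,0,0,0) value=2
Op 6: inc R3 by 2 -> R3=(0,0,0,4) value=4
Op 7: inc R2 by 4 -> R2=(0,0,4,0) value=4
Op 8: inc R0 by 1 -> R0=(3,0,0,0) value=3
Op 9: inc R0 by 1 -> R0=(4,0,0,0) value=4
Op 10: inc R3 by 5 -> R3=(0,0,0,9) value=9
Op 11: merge R2<->R1 -> R2=(0,6,4,0) R1=(0,6,4,0)

Answer: 4 0 0 0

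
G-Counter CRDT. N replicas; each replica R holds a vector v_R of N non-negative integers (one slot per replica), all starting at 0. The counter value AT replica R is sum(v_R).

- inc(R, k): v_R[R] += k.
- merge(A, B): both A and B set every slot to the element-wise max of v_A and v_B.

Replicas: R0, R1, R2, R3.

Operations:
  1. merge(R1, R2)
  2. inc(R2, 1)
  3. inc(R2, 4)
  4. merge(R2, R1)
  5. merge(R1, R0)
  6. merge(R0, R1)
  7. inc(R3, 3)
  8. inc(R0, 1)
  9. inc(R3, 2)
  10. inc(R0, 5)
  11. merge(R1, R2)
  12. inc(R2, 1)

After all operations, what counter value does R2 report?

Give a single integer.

Op 1: merge R1<->R2 -> R1=(0,0,0,0) R2=(0,0,0,0)
Op 2: inc R2 by 1 -> R2=(0,0,1,0) value=1
Op 3: inc R2 by 4 -> R2=(0,0,5,0) value=5
Op 4: merge R2<->R1 -> R2=(0,0,5,0) R1=(0,0,5,0)
Op 5: merge R1<->R0 -> R1=(0,0,5,0) R0=(0,0,5,0)
Op 6: merge R0<->R1 -> R0=(0,0,5,0) R1=(0,0,5,0)
Op 7: inc R3 by 3 -> R3=(0,0,0,3) value=3
Op 8: inc R0 by 1 -> R0=(1,0,5,0) value=6
Op 9: inc R3 by 2 -> R3=(0,0,0,5) value=5
Op 10: inc R0 by 5 -> R0=(6,0,5,0) value=11
Op 11: merge R1<->R2 -> R1=(0,0,5,0) R2=(0,0,5,0)
Op 12: inc R2 by 1 -> R2=(0,0,6,0) value=6

Answer: 6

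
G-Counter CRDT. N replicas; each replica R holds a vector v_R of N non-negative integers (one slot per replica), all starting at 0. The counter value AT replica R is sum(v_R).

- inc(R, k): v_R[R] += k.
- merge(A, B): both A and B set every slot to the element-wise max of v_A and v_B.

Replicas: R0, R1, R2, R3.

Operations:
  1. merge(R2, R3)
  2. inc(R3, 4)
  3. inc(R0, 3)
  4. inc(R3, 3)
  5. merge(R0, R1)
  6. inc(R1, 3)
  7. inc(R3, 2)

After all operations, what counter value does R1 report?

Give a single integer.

Answer: 6

Derivation:
Op 1: merge R2<->R3 -> R2=(0,0,0,0) R3=(0,0,0,0)
Op 2: inc R3 by 4 -> R3=(0,0,0,4) value=4
Op 3: inc R0 by 3 -> R0=(3,0,0,0) value=3
Op 4: inc R3 by 3 -> R3=(0,0,0,7) value=7
Op 5: merge R0<->R1 -> R0=(3,0,0,0) R1=(3,0,0,0)
Op 6: inc R1 by 3 -> R1=(3,3,0,0) value=6
Op 7: inc R3 by 2 -> R3=(0,0,0,9) value=9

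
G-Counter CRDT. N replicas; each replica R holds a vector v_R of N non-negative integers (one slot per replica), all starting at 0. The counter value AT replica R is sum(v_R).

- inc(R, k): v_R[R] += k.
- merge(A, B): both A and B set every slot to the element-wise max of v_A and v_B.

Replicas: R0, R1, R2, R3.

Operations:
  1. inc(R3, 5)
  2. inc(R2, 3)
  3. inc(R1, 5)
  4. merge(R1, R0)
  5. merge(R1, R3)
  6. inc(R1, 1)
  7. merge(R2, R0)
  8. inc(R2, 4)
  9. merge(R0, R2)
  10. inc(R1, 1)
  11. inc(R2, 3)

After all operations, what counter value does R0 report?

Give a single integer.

Op 1: inc R3 by 5 -> R3=(0,0,0,5) value=5
Op 2: inc R2 by 3 -> R2=(0,0,3,0) value=3
Op 3: inc R1 by 5 -> R1=(0,5,0,0) value=5
Op 4: merge R1<->R0 -> R1=(0,5,0,0) R0=(0,5,0,0)
Op 5: merge R1<->R3 -> R1=(0,5,0,5) R3=(0,5,0,5)
Op 6: inc R1 by 1 -> R1=(0,6,0,5) value=11
Op 7: merge R2<->R0 -> R2=(0,5,3,0) R0=(0,5,3,0)
Op 8: inc R2 by 4 -> R2=(0,5,7,0) value=12
Op 9: merge R0<->R2 -> R0=(0,5,7,0) R2=(0,5,7,0)
Op 10: inc R1 by 1 -> R1=(0,7,0,5) value=12
Op 11: inc R2 by 3 -> R2=(0,5,10,0) value=15

Answer: 12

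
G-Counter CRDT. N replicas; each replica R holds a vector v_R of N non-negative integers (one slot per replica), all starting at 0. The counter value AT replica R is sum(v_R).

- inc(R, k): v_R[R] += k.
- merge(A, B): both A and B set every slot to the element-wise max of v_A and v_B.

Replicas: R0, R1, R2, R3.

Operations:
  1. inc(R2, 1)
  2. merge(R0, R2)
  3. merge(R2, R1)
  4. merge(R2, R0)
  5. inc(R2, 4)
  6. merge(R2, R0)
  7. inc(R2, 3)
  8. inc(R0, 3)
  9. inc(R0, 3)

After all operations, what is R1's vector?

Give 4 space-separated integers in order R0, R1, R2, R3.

Answer: 0 0 1 0

Derivation:
Op 1: inc R2 by 1 -> R2=(0,0,1,0) value=1
Op 2: merge R0<->R2 -> R0=(0,0,1,0) R2=(0,0,1,0)
Op 3: merge R2<->R1 -> R2=(0,0,1,0) R1=(0,0,1,0)
Op 4: merge R2<->R0 -> R2=(0,0,1,0) R0=(0,0,1,0)
Op 5: inc R2 by 4 -> R2=(0,0,5,0) value=5
Op 6: merge R2<->R0 -> R2=(0,0,5,0) R0=(0,0,5,0)
Op 7: inc R2 by 3 -> R2=(0,0,8,0) value=8
Op 8: inc R0 by 3 -> R0=(3,0,5,0) value=8
Op 9: inc R0 by 3 -> R0=(6,0,5,0) value=11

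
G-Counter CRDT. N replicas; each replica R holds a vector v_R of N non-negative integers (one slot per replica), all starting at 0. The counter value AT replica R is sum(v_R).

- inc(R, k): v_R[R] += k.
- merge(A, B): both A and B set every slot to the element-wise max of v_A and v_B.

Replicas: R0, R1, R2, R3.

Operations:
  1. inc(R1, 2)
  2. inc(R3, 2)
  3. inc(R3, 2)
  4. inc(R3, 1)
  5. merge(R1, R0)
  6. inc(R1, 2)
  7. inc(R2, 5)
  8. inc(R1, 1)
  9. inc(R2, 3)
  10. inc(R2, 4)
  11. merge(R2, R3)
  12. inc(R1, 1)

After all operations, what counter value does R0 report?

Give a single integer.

Answer: 2

Derivation:
Op 1: inc R1 by 2 -> R1=(0,2,0,0) value=2
Op 2: inc R3 by 2 -> R3=(0,0,0,2) value=2
Op 3: inc R3 by 2 -> R3=(0,0,0,4) value=4
Op 4: inc R3 by 1 -> R3=(0,0,0,5) value=5
Op 5: merge R1<->R0 -> R1=(0,2,0,0) R0=(0,2,0,0)
Op 6: inc R1 by 2 -> R1=(0,4,0,0) value=4
Op 7: inc R2 by 5 -> R2=(0,0,5,0) value=5
Op 8: inc R1 by 1 -> R1=(0,5,0,0) value=5
Op 9: inc R2 by 3 -> R2=(0,0,8,0) value=8
Op 10: inc R2 by 4 -> R2=(0,0,12,0) value=12
Op 11: merge R2<->R3 -> R2=(0,0,12,5) R3=(0,0,12,5)
Op 12: inc R1 by 1 -> R1=(0,6,0,0) value=6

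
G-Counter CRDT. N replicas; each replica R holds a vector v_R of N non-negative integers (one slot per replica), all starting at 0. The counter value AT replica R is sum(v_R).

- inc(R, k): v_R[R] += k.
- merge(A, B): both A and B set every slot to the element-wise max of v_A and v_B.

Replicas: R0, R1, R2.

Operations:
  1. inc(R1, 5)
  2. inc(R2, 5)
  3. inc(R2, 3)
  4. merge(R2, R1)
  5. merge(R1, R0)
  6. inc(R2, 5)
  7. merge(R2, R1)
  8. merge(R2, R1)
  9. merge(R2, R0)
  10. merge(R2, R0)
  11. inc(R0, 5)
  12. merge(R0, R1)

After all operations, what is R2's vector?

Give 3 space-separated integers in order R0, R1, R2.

Op 1: inc R1 by 5 -> R1=(0,5,0) value=5
Op 2: inc R2 by 5 -> R2=(0,0,5) value=5
Op 3: inc R2 by 3 -> R2=(0,0,8) value=8
Op 4: merge R2<->R1 -> R2=(0,5,8) R1=(0,5,8)
Op 5: merge R1<->R0 -> R1=(0,5,8) R0=(0,5,8)
Op 6: inc R2 by 5 -> R2=(0,5,13) value=18
Op 7: merge R2<->R1 -> R2=(0,5,13) R1=(0,5,13)
Op 8: merge R2<->R1 -> R2=(0,5,13) R1=(0,5,13)
Op 9: merge R2<->R0 -> R2=(0,5,13) R0=(0,5,13)
Op 10: merge R2<->R0 -> R2=(0,5,13) R0=(0,5,13)
Op 11: inc R0 by 5 -> R0=(5,5,13) value=23
Op 12: merge R0<->R1 -> R0=(5,5,13) R1=(5,5,13)

Answer: 0 5 13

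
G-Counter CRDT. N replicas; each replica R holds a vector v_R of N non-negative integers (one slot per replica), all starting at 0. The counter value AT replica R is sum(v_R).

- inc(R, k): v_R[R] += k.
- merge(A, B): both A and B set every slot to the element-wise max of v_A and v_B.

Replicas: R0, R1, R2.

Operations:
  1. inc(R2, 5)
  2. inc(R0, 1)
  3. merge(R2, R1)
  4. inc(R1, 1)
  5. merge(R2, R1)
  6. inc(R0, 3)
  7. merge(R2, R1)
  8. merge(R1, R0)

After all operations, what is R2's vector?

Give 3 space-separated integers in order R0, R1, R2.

Op 1: inc R2 by 5 -> R2=(0,0,5) value=5
Op 2: inc R0 by 1 -> R0=(1,0,0) value=1
Op 3: merge R2<->R1 -> R2=(0,0,5) R1=(0,0,5)
Op 4: inc R1 by 1 -> R1=(0,1,5) value=6
Op 5: merge R2<->R1 -> R2=(0,1,5) R1=(0,1,5)
Op 6: inc R0 by 3 -> R0=(4,0,0) value=4
Op 7: merge R2<->R1 -> R2=(0,1,5) R1=(0,1,5)
Op 8: merge R1<->R0 -> R1=(4,1,5) R0=(4,1,5)

Answer: 0 1 5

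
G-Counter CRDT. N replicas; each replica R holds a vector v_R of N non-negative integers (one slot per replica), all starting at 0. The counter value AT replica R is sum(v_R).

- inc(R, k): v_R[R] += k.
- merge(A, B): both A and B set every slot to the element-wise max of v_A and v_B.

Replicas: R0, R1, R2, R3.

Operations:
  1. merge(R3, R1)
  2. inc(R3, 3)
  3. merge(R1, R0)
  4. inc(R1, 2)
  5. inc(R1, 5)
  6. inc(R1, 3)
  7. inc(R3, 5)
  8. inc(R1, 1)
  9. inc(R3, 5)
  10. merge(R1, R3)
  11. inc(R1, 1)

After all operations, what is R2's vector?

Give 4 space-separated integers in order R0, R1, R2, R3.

Op 1: merge R3<->R1 -> R3=(0,0,0,0) R1=(0,0,0,0)
Op 2: inc R3 by 3 -> R3=(0,0,0,3) value=3
Op 3: merge R1<->R0 -> R1=(0,0,0,0) R0=(0,0,0,0)
Op 4: inc R1 by 2 -> R1=(0,2,0,0) value=2
Op 5: inc R1 by 5 -> R1=(0,7,0,0) value=7
Op 6: inc R1 by 3 -> R1=(0,10,0,0) value=10
Op 7: inc R3 by 5 -> R3=(0,0,0,8) value=8
Op 8: inc R1 by 1 -> R1=(0,11,0,0) value=11
Op 9: inc R3 by 5 -> R3=(0,0,0,13) value=13
Op 10: merge R1<->R3 -> R1=(0,11,0,13) R3=(0,11,0,13)
Op 11: inc R1 by 1 -> R1=(0,12,0,13) value=25

Answer: 0 0 0 0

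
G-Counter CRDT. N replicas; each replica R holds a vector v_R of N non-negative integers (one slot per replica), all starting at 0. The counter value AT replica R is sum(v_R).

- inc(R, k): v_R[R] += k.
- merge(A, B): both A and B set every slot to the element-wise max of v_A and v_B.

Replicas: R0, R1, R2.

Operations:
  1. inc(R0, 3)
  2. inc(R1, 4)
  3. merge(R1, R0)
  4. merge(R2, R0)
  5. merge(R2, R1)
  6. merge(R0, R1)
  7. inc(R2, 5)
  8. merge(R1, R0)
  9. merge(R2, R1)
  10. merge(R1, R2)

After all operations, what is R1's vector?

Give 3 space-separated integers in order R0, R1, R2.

Op 1: inc R0 by 3 -> R0=(3,0,0) value=3
Op 2: inc R1 by 4 -> R1=(0,4,0) value=4
Op 3: merge R1<->R0 -> R1=(3,4,0) R0=(3,4,0)
Op 4: merge R2<->R0 -> R2=(3,4,0) R0=(3,4,0)
Op 5: merge R2<->R1 -> R2=(3,4,0) R1=(3,4,0)
Op 6: merge R0<->R1 -> R0=(3,4,0) R1=(3,4,0)
Op 7: inc R2 by 5 -> R2=(3,4,5) value=12
Op 8: merge R1<->R0 -> R1=(3,4,0) R0=(3,4,0)
Op 9: merge R2<->R1 -> R2=(3,4,5) R1=(3,4,5)
Op 10: merge R1<->R2 -> R1=(3,4,5) R2=(3,4,5)

Answer: 3 4 5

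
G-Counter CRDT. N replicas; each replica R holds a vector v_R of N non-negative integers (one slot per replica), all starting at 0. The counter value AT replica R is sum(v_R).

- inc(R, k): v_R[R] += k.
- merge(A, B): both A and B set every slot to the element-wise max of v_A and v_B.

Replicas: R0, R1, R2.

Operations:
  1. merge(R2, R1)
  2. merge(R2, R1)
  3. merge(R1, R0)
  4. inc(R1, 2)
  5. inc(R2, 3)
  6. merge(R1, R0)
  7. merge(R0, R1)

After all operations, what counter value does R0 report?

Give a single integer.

Op 1: merge R2<->R1 -> R2=(0,0,0) R1=(0,0,0)
Op 2: merge R2<->R1 -> R2=(0,0,0) R1=(0,0,0)
Op 3: merge R1<->R0 -> R1=(0,0,0) R0=(0,0,0)
Op 4: inc R1 by 2 -> R1=(0,2,0) value=2
Op 5: inc R2 by 3 -> R2=(0,0,3) value=3
Op 6: merge R1<->R0 -> R1=(0,2,0) R0=(0,2,0)
Op 7: merge R0<->R1 -> R0=(0,2,0) R1=(0,2,0)

Answer: 2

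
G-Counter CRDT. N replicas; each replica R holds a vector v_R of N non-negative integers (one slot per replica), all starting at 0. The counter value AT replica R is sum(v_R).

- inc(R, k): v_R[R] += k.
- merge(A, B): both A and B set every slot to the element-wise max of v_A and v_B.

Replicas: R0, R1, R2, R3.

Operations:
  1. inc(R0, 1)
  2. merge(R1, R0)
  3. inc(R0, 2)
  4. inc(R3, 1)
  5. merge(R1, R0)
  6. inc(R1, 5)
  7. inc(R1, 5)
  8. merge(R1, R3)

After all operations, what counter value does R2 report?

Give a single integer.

Answer: 0

Derivation:
Op 1: inc R0 by 1 -> R0=(1,0,0,0) value=1
Op 2: merge R1<->R0 -> R1=(1,0,0,0) R0=(1,0,0,0)
Op 3: inc R0 by 2 -> R0=(3,0,0,0) value=3
Op 4: inc R3 by 1 -> R3=(0,0,0,1) value=1
Op 5: merge R1<->R0 -> R1=(3,0,0,0) R0=(3,0,0,0)
Op 6: inc R1 by 5 -> R1=(3,5,0,0) value=8
Op 7: inc R1 by 5 -> R1=(3,10,0,0) value=13
Op 8: merge R1<->R3 -> R1=(3,10,0,1) R3=(3,10,0,1)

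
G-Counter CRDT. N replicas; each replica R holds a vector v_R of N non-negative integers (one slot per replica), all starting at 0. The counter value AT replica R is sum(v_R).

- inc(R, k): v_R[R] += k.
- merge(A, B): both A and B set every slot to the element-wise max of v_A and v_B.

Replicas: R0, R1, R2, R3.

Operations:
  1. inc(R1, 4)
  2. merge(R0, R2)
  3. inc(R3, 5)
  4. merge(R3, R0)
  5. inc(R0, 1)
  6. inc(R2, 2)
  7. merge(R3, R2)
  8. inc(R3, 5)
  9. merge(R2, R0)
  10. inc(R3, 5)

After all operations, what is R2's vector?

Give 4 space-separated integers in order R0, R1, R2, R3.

Op 1: inc R1 by 4 -> R1=(0,4,0,0) value=4
Op 2: merge R0<->R2 -> R0=(0,0,0,0) R2=(0,0,0,0)
Op 3: inc R3 by 5 -> R3=(0,0,0,5) value=5
Op 4: merge R3<->R0 -> R3=(0,0,0,5) R0=(0,0,0,5)
Op 5: inc R0 by 1 -> R0=(1,0,0,5) value=6
Op 6: inc R2 by 2 -> R2=(0,0,2,0) value=2
Op 7: merge R3<->R2 -> R3=(0,0,2,5) R2=(0,0,2,5)
Op 8: inc R3 by 5 -> R3=(0,0,2,10) value=12
Op 9: merge R2<->R0 -> R2=(1,0,2,5) R0=(1,0,2,5)
Op 10: inc R3 by 5 -> R3=(0,0,2,15) value=17

Answer: 1 0 2 5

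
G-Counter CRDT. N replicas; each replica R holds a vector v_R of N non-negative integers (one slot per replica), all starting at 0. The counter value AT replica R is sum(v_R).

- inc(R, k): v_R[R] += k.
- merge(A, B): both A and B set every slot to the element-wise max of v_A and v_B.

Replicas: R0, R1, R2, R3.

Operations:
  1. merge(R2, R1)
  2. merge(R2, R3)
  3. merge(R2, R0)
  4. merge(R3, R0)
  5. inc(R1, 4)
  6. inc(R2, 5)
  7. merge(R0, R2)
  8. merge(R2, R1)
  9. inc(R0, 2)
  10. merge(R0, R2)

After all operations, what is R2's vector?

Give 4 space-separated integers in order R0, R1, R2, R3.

Answer: 2 4 5 0

Derivation:
Op 1: merge R2<->R1 -> R2=(0,0,0,0) R1=(0,0,0,0)
Op 2: merge R2<->R3 -> R2=(0,0,0,0) R3=(0,0,0,0)
Op 3: merge R2<->R0 -> R2=(0,0,0,0) R0=(0,0,0,0)
Op 4: merge R3<->R0 -> R3=(0,0,0,0) R0=(0,0,0,0)
Op 5: inc R1 by 4 -> R1=(0,4,0,0) value=4
Op 6: inc R2 by 5 -> R2=(0,0,5,0) value=5
Op 7: merge R0<->R2 -> R0=(0,0,5,0) R2=(0,0,5,0)
Op 8: merge R2<->R1 -> R2=(0,4,5,0) R1=(0,4,5,0)
Op 9: inc R0 by 2 -> R0=(2,0,5,0) value=7
Op 10: merge R0<->R2 -> R0=(2,4,5,0) R2=(2,4,5,0)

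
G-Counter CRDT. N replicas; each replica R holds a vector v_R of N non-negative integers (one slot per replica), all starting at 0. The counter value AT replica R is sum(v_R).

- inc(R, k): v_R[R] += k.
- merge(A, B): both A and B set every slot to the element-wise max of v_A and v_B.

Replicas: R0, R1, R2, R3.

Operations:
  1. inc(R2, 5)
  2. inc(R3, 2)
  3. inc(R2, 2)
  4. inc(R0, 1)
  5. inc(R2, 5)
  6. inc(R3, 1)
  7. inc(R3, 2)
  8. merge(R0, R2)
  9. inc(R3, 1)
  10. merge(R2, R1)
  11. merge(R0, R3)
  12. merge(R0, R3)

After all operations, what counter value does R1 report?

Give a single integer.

Op 1: inc R2 by 5 -> R2=(0,0,5,0) value=5
Op 2: inc R3 by 2 -> R3=(0,0,0,2) value=2
Op 3: inc R2 by 2 -> R2=(0,0,7,0) value=7
Op 4: inc R0 by 1 -> R0=(1,0,0,0) value=1
Op 5: inc R2 by 5 -> R2=(0,0,12,0) value=12
Op 6: inc R3 by 1 -> R3=(0,0,0,3) value=3
Op 7: inc R3 by 2 -> R3=(0,0,0,5) value=5
Op 8: merge R0<->R2 -> R0=(1,0,12,0) R2=(1,0,12,0)
Op 9: inc R3 by 1 -> R3=(0,0,0,6) value=6
Op 10: merge R2<->R1 -> R2=(1,0,12,0) R1=(1,0,12,0)
Op 11: merge R0<->R3 -> R0=(1,0,12,6) R3=(1,0,12,6)
Op 12: merge R0<->R3 -> R0=(1,0,12,6) R3=(1,0,12,6)

Answer: 13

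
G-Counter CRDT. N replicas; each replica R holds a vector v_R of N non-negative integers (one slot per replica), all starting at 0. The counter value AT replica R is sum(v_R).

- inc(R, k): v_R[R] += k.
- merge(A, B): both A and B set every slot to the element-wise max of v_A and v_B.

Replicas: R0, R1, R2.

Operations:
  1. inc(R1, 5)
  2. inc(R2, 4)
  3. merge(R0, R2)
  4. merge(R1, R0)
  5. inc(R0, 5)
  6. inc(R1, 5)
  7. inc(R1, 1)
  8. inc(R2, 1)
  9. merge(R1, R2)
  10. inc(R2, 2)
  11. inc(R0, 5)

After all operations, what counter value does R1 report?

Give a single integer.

Answer: 16

Derivation:
Op 1: inc R1 by 5 -> R1=(0,5,0) value=5
Op 2: inc R2 by 4 -> R2=(0,0,4) value=4
Op 3: merge R0<->R2 -> R0=(0,0,4) R2=(0,0,4)
Op 4: merge R1<->R0 -> R1=(0,5,4) R0=(0,5,4)
Op 5: inc R0 by 5 -> R0=(5,5,4) value=14
Op 6: inc R1 by 5 -> R1=(0,10,4) value=14
Op 7: inc R1 by 1 -> R1=(0,11,4) value=15
Op 8: inc R2 by 1 -> R2=(0,0,5) value=5
Op 9: merge R1<->R2 -> R1=(0,11,5) R2=(0,11,5)
Op 10: inc R2 by 2 -> R2=(0,11,7) value=18
Op 11: inc R0 by 5 -> R0=(10,5,4) value=19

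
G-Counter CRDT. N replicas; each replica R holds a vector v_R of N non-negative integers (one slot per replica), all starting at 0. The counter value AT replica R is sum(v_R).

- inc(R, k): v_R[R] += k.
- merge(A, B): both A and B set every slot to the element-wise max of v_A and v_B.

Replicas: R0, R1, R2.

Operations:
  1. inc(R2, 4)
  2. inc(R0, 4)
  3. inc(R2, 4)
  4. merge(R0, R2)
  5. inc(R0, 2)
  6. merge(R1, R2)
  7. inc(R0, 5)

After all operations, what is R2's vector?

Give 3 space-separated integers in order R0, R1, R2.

Answer: 4 0 8

Derivation:
Op 1: inc R2 by 4 -> R2=(0,0,4) value=4
Op 2: inc R0 by 4 -> R0=(4,0,0) value=4
Op 3: inc R2 by 4 -> R2=(0,0,8) value=8
Op 4: merge R0<->R2 -> R0=(4,0,8) R2=(4,0,8)
Op 5: inc R0 by 2 -> R0=(6,0,8) value=14
Op 6: merge R1<->R2 -> R1=(4,0,8) R2=(4,0,8)
Op 7: inc R0 by 5 -> R0=(11,0,8) value=19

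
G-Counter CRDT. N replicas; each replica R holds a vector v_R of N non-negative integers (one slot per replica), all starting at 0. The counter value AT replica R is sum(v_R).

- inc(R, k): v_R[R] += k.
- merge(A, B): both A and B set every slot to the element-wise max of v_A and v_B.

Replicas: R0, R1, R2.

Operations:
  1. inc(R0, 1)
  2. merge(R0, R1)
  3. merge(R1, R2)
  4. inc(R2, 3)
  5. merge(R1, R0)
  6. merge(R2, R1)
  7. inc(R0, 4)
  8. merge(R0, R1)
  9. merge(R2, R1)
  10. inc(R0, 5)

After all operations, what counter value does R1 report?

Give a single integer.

Answer: 8

Derivation:
Op 1: inc R0 by 1 -> R0=(1,0,0) value=1
Op 2: merge R0<->R1 -> R0=(1,0,0) R1=(1,0,0)
Op 3: merge R1<->R2 -> R1=(1,0,0) R2=(1,0,0)
Op 4: inc R2 by 3 -> R2=(1,0,3) value=4
Op 5: merge R1<->R0 -> R1=(1,0,0) R0=(1,0,0)
Op 6: merge R2<->R1 -> R2=(1,0,3) R1=(1,0,3)
Op 7: inc R0 by 4 -> R0=(5,0,0) value=5
Op 8: merge R0<->R1 -> R0=(5,0,3) R1=(5,0,3)
Op 9: merge R2<->R1 -> R2=(5,0,3) R1=(5,0,3)
Op 10: inc R0 by 5 -> R0=(10,0,3) value=13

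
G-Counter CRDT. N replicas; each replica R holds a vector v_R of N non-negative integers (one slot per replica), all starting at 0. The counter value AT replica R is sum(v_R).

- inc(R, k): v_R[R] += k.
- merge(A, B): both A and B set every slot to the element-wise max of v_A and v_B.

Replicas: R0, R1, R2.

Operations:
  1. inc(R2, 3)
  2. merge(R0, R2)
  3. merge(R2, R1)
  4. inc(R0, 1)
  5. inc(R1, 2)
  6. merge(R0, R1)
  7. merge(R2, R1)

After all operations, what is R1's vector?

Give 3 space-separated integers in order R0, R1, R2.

Answer: 1 2 3

Derivation:
Op 1: inc R2 by 3 -> R2=(0,0,3) value=3
Op 2: merge R0<->R2 -> R0=(0,0,3) R2=(0,0,3)
Op 3: merge R2<->R1 -> R2=(0,0,3) R1=(0,0,3)
Op 4: inc R0 by 1 -> R0=(1,0,3) value=4
Op 5: inc R1 by 2 -> R1=(0,2,3) value=5
Op 6: merge R0<->R1 -> R0=(1,2,3) R1=(1,2,3)
Op 7: merge R2<->R1 -> R2=(1,2,3) R1=(1,2,3)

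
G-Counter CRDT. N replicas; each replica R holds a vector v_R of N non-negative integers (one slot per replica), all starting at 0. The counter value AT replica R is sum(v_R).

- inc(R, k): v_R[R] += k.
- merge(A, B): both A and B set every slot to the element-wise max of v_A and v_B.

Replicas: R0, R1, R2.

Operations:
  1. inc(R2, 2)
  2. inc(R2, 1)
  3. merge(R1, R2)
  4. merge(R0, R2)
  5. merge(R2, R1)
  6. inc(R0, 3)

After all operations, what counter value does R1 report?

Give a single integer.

Answer: 3

Derivation:
Op 1: inc R2 by 2 -> R2=(0,0,2) value=2
Op 2: inc R2 by 1 -> R2=(0,0,3) value=3
Op 3: merge R1<->R2 -> R1=(0,0,3) R2=(0,0,3)
Op 4: merge R0<->R2 -> R0=(0,0,3) R2=(0,0,3)
Op 5: merge R2<->R1 -> R2=(0,0,3) R1=(0,0,3)
Op 6: inc R0 by 3 -> R0=(3,0,3) value=6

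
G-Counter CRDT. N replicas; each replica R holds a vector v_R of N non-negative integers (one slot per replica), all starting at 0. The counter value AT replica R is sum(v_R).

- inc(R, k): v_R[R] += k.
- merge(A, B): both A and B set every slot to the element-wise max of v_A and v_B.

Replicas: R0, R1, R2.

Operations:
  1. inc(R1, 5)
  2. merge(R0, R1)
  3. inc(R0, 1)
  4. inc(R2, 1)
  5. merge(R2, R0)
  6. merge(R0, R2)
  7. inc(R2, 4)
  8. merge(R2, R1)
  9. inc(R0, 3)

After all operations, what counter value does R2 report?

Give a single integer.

Answer: 11

Derivation:
Op 1: inc R1 by 5 -> R1=(0,5,0) value=5
Op 2: merge R0<->R1 -> R0=(0,5,0) R1=(0,5,0)
Op 3: inc R0 by 1 -> R0=(1,5,0) value=6
Op 4: inc R2 by 1 -> R2=(0,0,1) value=1
Op 5: merge R2<->R0 -> R2=(1,5,1) R0=(1,5,1)
Op 6: merge R0<->R2 -> R0=(1,5,1) R2=(1,5,1)
Op 7: inc R2 by 4 -> R2=(1,5,5) value=11
Op 8: merge R2<->R1 -> R2=(1,5,5) R1=(1,5,5)
Op 9: inc R0 by 3 -> R0=(4,5,1) value=10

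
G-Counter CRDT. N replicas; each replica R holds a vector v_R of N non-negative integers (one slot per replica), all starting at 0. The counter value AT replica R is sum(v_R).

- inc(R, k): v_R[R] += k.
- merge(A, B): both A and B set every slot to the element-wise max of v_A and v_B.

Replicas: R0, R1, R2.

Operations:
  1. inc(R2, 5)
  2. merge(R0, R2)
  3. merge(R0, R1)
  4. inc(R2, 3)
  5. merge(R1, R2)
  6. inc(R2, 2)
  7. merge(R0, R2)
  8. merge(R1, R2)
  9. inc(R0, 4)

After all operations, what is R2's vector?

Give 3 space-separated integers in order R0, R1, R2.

Answer: 0 0 10

Derivation:
Op 1: inc R2 by 5 -> R2=(0,0,5) value=5
Op 2: merge R0<->R2 -> R0=(0,0,5) R2=(0,0,5)
Op 3: merge R0<->R1 -> R0=(0,0,5) R1=(0,0,5)
Op 4: inc R2 by 3 -> R2=(0,0,8) value=8
Op 5: merge R1<->R2 -> R1=(0,0,8) R2=(0,0,8)
Op 6: inc R2 by 2 -> R2=(0,0,10) value=10
Op 7: merge R0<->R2 -> R0=(0,0,10) R2=(0,0,10)
Op 8: merge R1<->R2 -> R1=(0,0,10) R2=(0,0,10)
Op 9: inc R0 by 4 -> R0=(4,0,10) value=14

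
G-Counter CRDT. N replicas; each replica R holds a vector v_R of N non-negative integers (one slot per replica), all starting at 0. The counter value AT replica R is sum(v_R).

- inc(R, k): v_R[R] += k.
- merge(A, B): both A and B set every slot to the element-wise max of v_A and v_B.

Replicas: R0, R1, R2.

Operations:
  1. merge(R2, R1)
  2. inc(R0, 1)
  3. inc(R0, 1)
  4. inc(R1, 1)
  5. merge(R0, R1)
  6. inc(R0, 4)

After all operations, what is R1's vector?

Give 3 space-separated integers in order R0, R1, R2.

Answer: 2 1 0

Derivation:
Op 1: merge R2<->R1 -> R2=(0,0,0) R1=(0,0,0)
Op 2: inc R0 by 1 -> R0=(1,0,0) value=1
Op 3: inc R0 by 1 -> R0=(2,0,0) value=2
Op 4: inc R1 by 1 -> R1=(0,1,0) value=1
Op 5: merge R0<->R1 -> R0=(2,1,0) R1=(2,1,0)
Op 6: inc R0 by 4 -> R0=(6,1,0) value=7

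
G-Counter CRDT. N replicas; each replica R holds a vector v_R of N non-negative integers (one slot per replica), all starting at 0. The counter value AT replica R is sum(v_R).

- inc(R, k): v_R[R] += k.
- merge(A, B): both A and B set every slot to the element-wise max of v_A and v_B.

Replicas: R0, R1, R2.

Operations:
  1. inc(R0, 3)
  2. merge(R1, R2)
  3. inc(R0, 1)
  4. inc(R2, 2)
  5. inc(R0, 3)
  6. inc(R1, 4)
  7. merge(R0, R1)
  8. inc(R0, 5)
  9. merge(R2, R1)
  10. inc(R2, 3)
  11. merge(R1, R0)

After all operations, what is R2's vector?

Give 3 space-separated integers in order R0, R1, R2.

Op 1: inc R0 by 3 -> R0=(3,0,0) value=3
Op 2: merge R1<->R2 -> R1=(0,0,0) R2=(0,0,0)
Op 3: inc R0 by 1 -> R0=(4,0,0) value=4
Op 4: inc R2 by 2 -> R2=(0,0,2) value=2
Op 5: inc R0 by 3 -> R0=(7,0,0) value=7
Op 6: inc R1 by 4 -> R1=(0,4,0) value=4
Op 7: merge R0<->R1 -> R0=(7,4,0) R1=(7,4,0)
Op 8: inc R0 by 5 -> R0=(12,4,0) value=16
Op 9: merge R2<->R1 -> R2=(7,4,2) R1=(7,4,2)
Op 10: inc R2 by 3 -> R2=(7,4,5) value=16
Op 11: merge R1<->R0 -> R1=(12,4,2) R0=(12,4,2)

Answer: 7 4 5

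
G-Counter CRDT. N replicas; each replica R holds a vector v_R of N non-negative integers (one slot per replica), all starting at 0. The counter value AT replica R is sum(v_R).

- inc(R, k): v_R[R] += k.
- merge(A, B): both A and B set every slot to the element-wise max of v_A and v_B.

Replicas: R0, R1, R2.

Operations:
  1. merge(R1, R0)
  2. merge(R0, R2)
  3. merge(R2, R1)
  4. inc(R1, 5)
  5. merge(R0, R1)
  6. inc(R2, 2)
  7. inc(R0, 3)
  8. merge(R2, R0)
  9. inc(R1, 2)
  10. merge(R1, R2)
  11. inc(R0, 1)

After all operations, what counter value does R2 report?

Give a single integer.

Answer: 12

Derivation:
Op 1: merge R1<->R0 -> R1=(0,0,0) R0=(0,0,0)
Op 2: merge R0<->R2 -> R0=(0,0,0) R2=(0,0,0)
Op 3: merge R2<->R1 -> R2=(0,0,0) R1=(0,0,0)
Op 4: inc R1 by 5 -> R1=(0,5,0) value=5
Op 5: merge R0<->R1 -> R0=(0,5,0) R1=(0,5,0)
Op 6: inc R2 by 2 -> R2=(0,0,2) value=2
Op 7: inc R0 by 3 -> R0=(3,5,0) value=8
Op 8: merge R2<->R0 -> R2=(3,5,2) R0=(3,5,2)
Op 9: inc R1 by 2 -> R1=(0,7,0) value=7
Op 10: merge R1<->R2 -> R1=(3,7,2) R2=(3,7,2)
Op 11: inc R0 by 1 -> R0=(4,5,2) value=11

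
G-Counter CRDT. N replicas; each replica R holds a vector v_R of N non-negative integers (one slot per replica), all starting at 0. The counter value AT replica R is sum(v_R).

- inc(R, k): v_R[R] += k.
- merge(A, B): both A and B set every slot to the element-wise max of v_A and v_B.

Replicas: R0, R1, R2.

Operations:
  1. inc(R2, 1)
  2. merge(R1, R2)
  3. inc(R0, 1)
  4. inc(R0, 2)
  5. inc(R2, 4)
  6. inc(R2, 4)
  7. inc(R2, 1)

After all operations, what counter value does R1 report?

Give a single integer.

Answer: 1

Derivation:
Op 1: inc R2 by 1 -> R2=(0,0,1) value=1
Op 2: merge R1<->R2 -> R1=(0,0,1) R2=(0,0,1)
Op 3: inc R0 by 1 -> R0=(1,0,0) value=1
Op 4: inc R0 by 2 -> R0=(3,0,0) value=3
Op 5: inc R2 by 4 -> R2=(0,0,5) value=5
Op 6: inc R2 by 4 -> R2=(0,0,9) value=9
Op 7: inc R2 by 1 -> R2=(0,0,10) value=10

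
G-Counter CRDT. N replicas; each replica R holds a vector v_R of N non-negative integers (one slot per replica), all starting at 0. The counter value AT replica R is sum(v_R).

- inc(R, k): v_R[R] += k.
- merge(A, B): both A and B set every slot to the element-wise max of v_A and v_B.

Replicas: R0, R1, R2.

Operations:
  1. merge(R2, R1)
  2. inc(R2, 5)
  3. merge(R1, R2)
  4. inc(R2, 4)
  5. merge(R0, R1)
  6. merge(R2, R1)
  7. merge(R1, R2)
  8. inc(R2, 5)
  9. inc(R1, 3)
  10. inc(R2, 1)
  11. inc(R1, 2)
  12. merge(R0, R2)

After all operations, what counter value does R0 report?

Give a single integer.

Op 1: merge R2<->R1 -> R2=(0,0,0) R1=(0,0,0)
Op 2: inc R2 by 5 -> R2=(0,0,5) value=5
Op 3: merge R1<->R2 -> R1=(0,0,5) R2=(0,0,5)
Op 4: inc R2 by 4 -> R2=(0,0,9) value=9
Op 5: merge R0<->R1 -> R0=(0,0,5) R1=(0,0,5)
Op 6: merge R2<->R1 -> R2=(0,0,9) R1=(0,0,9)
Op 7: merge R1<->R2 -> R1=(0,0,9) R2=(0,0,9)
Op 8: inc R2 by 5 -> R2=(0,0,14) value=14
Op 9: inc R1 by 3 -> R1=(0,3,9) value=12
Op 10: inc R2 by 1 -> R2=(0,0,15) value=15
Op 11: inc R1 by 2 -> R1=(0,5,9) value=14
Op 12: merge R0<->R2 -> R0=(0,0,15) R2=(0,0,15)

Answer: 15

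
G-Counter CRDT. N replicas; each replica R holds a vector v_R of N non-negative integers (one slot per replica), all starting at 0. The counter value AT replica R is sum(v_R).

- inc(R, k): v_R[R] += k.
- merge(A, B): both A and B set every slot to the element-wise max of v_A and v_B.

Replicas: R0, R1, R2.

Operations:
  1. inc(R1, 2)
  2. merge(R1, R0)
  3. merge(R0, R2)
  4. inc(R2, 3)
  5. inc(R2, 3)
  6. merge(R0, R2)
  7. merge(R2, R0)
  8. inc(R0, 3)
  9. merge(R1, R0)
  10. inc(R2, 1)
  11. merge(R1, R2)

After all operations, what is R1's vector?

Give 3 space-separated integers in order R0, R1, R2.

Op 1: inc R1 by 2 -> R1=(0,2,0) value=2
Op 2: merge R1<->R0 -> R1=(0,2,0) R0=(0,2,0)
Op 3: merge R0<->R2 -> R0=(0,2,0) R2=(0,2,0)
Op 4: inc R2 by 3 -> R2=(0,2,3) value=5
Op 5: inc R2 by 3 -> R2=(0,2,6) value=8
Op 6: merge R0<->R2 -> R0=(0,2,6) R2=(0,2,6)
Op 7: merge R2<->R0 -> R2=(0,2,6) R0=(0,2,6)
Op 8: inc R0 by 3 -> R0=(3,2,6) value=11
Op 9: merge R1<->R0 -> R1=(3,2,6) R0=(3,2,6)
Op 10: inc R2 by 1 -> R2=(0,2,7) value=9
Op 11: merge R1<->R2 -> R1=(3,2,7) R2=(3,2,7)

Answer: 3 2 7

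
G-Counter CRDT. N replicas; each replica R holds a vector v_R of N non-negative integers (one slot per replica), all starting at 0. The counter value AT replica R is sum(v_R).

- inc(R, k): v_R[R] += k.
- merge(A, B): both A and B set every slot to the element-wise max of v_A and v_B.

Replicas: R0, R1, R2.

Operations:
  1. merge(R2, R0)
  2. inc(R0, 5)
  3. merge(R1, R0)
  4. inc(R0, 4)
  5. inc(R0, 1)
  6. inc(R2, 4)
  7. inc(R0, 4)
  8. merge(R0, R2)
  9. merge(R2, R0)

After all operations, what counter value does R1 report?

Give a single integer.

Op 1: merge R2<->R0 -> R2=(0,0,0) R0=(0,0,0)
Op 2: inc R0 by 5 -> R0=(5,0,0) value=5
Op 3: merge R1<->R0 -> R1=(5,0,0) R0=(5,0,0)
Op 4: inc R0 by 4 -> R0=(9,0,0) value=9
Op 5: inc R0 by 1 -> R0=(10,0,0) value=10
Op 6: inc R2 by 4 -> R2=(0,0,4) value=4
Op 7: inc R0 by 4 -> R0=(14,0,0) value=14
Op 8: merge R0<->R2 -> R0=(14,0,4) R2=(14,0,4)
Op 9: merge R2<->R0 -> R2=(14,0,4) R0=(14,0,4)

Answer: 5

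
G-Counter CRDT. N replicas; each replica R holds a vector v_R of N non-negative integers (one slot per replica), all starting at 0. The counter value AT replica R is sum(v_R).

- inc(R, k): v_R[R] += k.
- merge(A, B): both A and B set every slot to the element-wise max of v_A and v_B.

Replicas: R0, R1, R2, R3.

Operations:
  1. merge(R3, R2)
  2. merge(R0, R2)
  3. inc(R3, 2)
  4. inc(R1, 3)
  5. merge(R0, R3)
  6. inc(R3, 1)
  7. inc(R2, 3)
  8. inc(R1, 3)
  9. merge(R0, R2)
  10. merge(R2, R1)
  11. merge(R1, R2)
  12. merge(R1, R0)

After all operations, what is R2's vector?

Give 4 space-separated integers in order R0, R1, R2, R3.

Answer: 0 6 3 2

Derivation:
Op 1: merge R3<->R2 -> R3=(0,0,0,0) R2=(0,0,0,0)
Op 2: merge R0<->R2 -> R0=(0,0,0,0) R2=(0,0,0,0)
Op 3: inc R3 by 2 -> R3=(0,0,0,2) value=2
Op 4: inc R1 by 3 -> R1=(0,3,0,0) value=3
Op 5: merge R0<->R3 -> R0=(0,0,0,2) R3=(0,0,0,2)
Op 6: inc R3 by 1 -> R3=(0,0,0,3) value=3
Op 7: inc R2 by 3 -> R2=(0,0,3,0) value=3
Op 8: inc R1 by 3 -> R1=(0,6,0,0) value=6
Op 9: merge R0<->R2 -> R0=(0,0,3,2) R2=(0,0,3,2)
Op 10: merge R2<->R1 -> R2=(0,6,3,2) R1=(0,6,3,2)
Op 11: merge R1<->R2 -> R1=(0,6,3,2) R2=(0,6,3,2)
Op 12: merge R1<->R0 -> R1=(0,6,3,2) R0=(0,6,3,2)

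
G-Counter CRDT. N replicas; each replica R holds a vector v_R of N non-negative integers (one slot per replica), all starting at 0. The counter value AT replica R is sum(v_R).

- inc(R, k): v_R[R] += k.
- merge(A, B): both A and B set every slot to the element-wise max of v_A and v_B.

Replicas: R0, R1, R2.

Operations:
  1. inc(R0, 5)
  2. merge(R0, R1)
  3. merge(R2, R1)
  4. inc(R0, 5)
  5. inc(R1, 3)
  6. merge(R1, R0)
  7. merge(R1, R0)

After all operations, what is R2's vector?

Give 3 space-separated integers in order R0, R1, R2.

Answer: 5 0 0

Derivation:
Op 1: inc R0 by 5 -> R0=(5,0,0) value=5
Op 2: merge R0<->R1 -> R0=(5,0,0) R1=(5,0,0)
Op 3: merge R2<->R1 -> R2=(5,0,0) R1=(5,0,0)
Op 4: inc R0 by 5 -> R0=(10,0,0) value=10
Op 5: inc R1 by 3 -> R1=(5,3,0) value=8
Op 6: merge R1<->R0 -> R1=(10,3,0) R0=(10,3,0)
Op 7: merge R1<->R0 -> R1=(10,3,0) R0=(10,3,0)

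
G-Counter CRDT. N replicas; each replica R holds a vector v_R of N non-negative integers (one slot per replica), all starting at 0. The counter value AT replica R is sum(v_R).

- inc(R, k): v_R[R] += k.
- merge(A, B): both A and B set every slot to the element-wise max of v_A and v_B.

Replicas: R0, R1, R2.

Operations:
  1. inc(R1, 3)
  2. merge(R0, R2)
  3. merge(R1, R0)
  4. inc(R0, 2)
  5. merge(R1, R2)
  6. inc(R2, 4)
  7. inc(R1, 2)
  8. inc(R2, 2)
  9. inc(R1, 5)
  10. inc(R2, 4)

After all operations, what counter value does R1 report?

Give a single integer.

Op 1: inc R1 by 3 -> R1=(0,3,0) value=3
Op 2: merge R0<->R2 -> R0=(0,0,0) R2=(0,0,0)
Op 3: merge R1<->R0 -> R1=(0,3,0) R0=(0,3,0)
Op 4: inc R0 by 2 -> R0=(2,3,0) value=5
Op 5: merge R1<->R2 -> R1=(0,3,0) R2=(0,3,0)
Op 6: inc R2 by 4 -> R2=(0,3,4) value=7
Op 7: inc R1 by 2 -> R1=(0,5,0) value=5
Op 8: inc R2 by 2 -> R2=(0,3,6) value=9
Op 9: inc R1 by 5 -> R1=(0,10,0) value=10
Op 10: inc R2 by 4 -> R2=(0,3,10) value=13

Answer: 10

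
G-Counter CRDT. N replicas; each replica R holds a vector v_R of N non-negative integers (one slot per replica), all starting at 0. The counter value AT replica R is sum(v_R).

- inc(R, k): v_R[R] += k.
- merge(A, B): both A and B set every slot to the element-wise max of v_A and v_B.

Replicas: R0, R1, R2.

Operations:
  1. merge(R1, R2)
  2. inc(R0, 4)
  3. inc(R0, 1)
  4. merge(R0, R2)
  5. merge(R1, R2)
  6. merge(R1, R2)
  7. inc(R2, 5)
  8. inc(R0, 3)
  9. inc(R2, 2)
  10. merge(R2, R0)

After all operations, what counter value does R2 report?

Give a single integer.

Op 1: merge R1<->R2 -> R1=(0,0,0) R2=(0,0,0)
Op 2: inc R0 by 4 -> R0=(4,0,0) value=4
Op 3: inc R0 by 1 -> R0=(5,0,0) value=5
Op 4: merge R0<->R2 -> R0=(5,0,0) R2=(5,0,0)
Op 5: merge R1<->R2 -> R1=(5,0,0) R2=(5,0,0)
Op 6: merge R1<->R2 -> R1=(5,0,0) R2=(5,0,0)
Op 7: inc R2 by 5 -> R2=(5,0,5) value=10
Op 8: inc R0 by 3 -> R0=(8,0,0) value=8
Op 9: inc R2 by 2 -> R2=(5,0,7) value=12
Op 10: merge R2<->R0 -> R2=(8,0,7) R0=(8,0,7)

Answer: 15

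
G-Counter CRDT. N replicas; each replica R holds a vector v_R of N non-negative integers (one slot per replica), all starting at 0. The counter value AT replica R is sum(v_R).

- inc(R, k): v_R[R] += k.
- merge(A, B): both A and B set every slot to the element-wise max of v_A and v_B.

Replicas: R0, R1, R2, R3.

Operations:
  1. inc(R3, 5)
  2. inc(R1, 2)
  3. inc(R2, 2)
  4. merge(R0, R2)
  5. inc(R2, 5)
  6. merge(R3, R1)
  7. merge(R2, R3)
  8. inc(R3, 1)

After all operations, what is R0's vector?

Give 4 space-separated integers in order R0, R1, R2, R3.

Answer: 0 0 2 0

Derivation:
Op 1: inc R3 by 5 -> R3=(0,0,0,5) value=5
Op 2: inc R1 by 2 -> R1=(0,2,0,0) value=2
Op 3: inc R2 by 2 -> R2=(0,0,2,0) value=2
Op 4: merge R0<->R2 -> R0=(0,0,2,0) R2=(0,0,2,0)
Op 5: inc R2 by 5 -> R2=(0,0,7,0) value=7
Op 6: merge R3<->R1 -> R3=(0,2,0,5) R1=(0,2,0,5)
Op 7: merge R2<->R3 -> R2=(0,2,7,5) R3=(0,2,7,5)
Op 8: inc R3 by 1 -> R3=(0,2,7,6) value=15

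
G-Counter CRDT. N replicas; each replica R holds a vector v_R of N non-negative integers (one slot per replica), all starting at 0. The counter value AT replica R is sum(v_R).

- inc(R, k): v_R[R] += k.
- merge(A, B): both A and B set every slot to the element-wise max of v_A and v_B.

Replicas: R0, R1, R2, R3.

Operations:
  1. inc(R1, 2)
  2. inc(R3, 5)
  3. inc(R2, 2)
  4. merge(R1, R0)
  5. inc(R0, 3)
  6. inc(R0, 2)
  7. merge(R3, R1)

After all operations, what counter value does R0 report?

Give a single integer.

Answer: 7

Derivation:
Op 1: inc R1 by 2 -> R1=(0,2,0,0) value=2
Op 2: inc R3 by 5 -> R3=(0,0,0,5) value=5
Op 3: inc R2 by 2 -> R2=(0,0,2,0) value=2
Op 4: merge R1<->R0 -> R1=(0,2,0,0) R0=(0,2,0,0)
Op 5: inc R0 by 3 -> R0=(3,2,0,0) value=5
Op 6: inc R0 by 2 -> R0=(5,2,0,0) value=7
Op 7: merge R3<->R1 -> R3=(0,2,0,5) R1=(0,2,0,5)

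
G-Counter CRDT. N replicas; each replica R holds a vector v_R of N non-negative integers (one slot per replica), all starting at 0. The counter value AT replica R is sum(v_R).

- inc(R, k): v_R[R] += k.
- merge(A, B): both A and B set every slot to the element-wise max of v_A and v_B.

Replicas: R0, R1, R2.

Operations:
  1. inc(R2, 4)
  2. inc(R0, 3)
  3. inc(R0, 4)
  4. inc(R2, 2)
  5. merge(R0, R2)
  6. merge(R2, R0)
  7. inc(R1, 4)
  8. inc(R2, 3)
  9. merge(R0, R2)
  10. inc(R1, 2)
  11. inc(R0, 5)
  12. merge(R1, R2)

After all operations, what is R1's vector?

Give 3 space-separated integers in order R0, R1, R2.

Op 1: inc R2 by 4 -> R2=(0,0,4) value=4
Op 2: inc R0 by 3 -> R0=(3,0,0) value=3
Op 3: inc R0 by 4 -> R0=(7,0,0) value=7
Op 4: inc R2 by 2 -> R2=(0,0,6) value=6
Op 5: merge R0<->R2 -> R0=(7,0,6) R2=(7,0,6)
Op 6: merge R2<->R0 -> R2=(7,0,6) R0=(7,0,6)
Op 7: inc R1 by 4 -> R1=(0,4,0) value=4
Op 8: inc R2 by 3 -> R2=(7,0,9) value=16
Op 9: merge R0<->R2 -> R0=(7,0,9) R2=(7,0,9)
Op 10: inc R1 by 2 -> R1=(0,6,0) value=6
Op 11: inc R0 by 5 -> R0=(12,0,9) value=21
Op 12: merge R1<->R2 -> R1=(7,6,9) R2=(7,6,9)

Answer: 7 6 9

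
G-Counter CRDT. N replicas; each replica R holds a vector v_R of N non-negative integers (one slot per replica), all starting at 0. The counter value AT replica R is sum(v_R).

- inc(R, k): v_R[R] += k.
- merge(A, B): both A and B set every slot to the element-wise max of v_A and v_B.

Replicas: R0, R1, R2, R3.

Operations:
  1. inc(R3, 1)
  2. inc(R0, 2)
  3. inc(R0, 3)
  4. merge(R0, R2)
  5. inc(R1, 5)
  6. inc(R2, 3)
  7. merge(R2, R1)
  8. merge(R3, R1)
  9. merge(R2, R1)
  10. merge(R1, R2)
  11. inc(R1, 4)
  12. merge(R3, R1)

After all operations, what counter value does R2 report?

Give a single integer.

Op 1: inc R3 by 1 -> R3=(0,0,0,1) value=1
Op 2: inc R0 by 2 -> R0=(2,0,0,0) value=2
Op 3: inc R0 by 3 -> R0=(5,0,0,0) value=5
Op 4: merge R0<->R2 -> R0=(5,0,0,0) R2=(5,0,0,0)
Op 5: inc R1 by 5 -> R1=(0,5,0,0) value=5
Op 6: inc R2 by 3 -> R2=(5,0,3,0) value=8
Op 7: merge R2<->R1 -> R2=(5,5,3,0) R1=(5,5,3,0)
Op 8: merge R3<->R1 -> R3=(5,5,3,1) R1=(5,5,3,1)
Op 9: merge R2<->R1 -> R2=(5,5,3,1) R1=(5,5,3,1)
Op 10: merge R1<->R2 -> R1=(5,5,3,1) R2=(5,5,3,1)
Op 11: inc R1 by 4 -> R1=(5,9,3,1) value=18
Op 12: merge R3<->R1 -> R3=(5,9,3,1) R1=(5,9,3,1)

Answer: 14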